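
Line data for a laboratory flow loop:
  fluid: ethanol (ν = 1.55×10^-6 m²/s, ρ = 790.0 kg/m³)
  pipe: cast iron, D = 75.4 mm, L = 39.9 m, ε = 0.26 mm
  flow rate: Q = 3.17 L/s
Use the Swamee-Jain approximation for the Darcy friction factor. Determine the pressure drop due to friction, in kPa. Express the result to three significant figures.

V = 4Q/(πD²) = 4·0.00317/(π·0.0754²) = 0.7099 m/s
Re = VD/ν = 0.7099·0.0754/1.55×10^-6 = 3.45×10^4 → turbulent
ε/D = 0.26/75.4 = 0.00345
Swamee-Jain: f = 0.03073
h_f = f(L/D)V²/(2g) = 0.03073·(39.9/0.0754)·0.7099²/(2·9.81) = 0.4177 m
Δp = ρg·h_f = 790.0·9.81·0.4177 = 3.237 kPa

Δp ≈ 3.24 kPa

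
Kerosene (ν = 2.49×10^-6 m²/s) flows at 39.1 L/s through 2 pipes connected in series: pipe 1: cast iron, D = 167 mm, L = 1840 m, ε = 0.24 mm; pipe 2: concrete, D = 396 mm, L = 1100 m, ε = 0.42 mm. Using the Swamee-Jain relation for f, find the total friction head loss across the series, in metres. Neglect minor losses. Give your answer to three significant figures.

H ≈ 42.3 m

Pipe 1: V = 1.785 m/s, Re = 1.20×10^5, ε/D = 0.00144, f = 0.02345, h_1 = f(L/D)V²/2g = 41.96 m
Pipe 2: V = 0.3175 m/s, Re = 5.05×10^4, ε/D = 0.00106, f = 0.02432, h_2 = f(L/D)V²/2g = 0.3471 m
Series → Q common, losses add: H = Σh = 42.30 m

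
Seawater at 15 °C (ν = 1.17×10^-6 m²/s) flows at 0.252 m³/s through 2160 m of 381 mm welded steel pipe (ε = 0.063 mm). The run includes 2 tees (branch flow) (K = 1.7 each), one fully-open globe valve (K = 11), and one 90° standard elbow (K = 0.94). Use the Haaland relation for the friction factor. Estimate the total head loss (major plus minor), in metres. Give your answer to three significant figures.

V = 4Q/(πD²) = 2.210 m/s; V²/2g = 0.2490 m
Re = 7.20×10^5, ε/D = 1.65×10^-4 → f = 0.01451 (Haaland)
Major: h_f = f(L/D)·V²/2g = 0.01451·5669·0.2490 = 20.48 m
Minor: ΣK = 15.3; h_m = ΣK·V²/2g = 3.820 m
Total H_L = 20.48 + 3.820 = 24.30 m

H_L ≈ 24.3 m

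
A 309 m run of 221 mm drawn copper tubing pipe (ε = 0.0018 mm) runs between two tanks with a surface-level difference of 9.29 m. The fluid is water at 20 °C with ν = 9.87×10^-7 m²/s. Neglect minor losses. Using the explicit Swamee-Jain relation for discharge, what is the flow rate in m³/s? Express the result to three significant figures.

Q ≈ 0.124 m³/s

Swamee-Jain (Type II): Q = -0.965·√(gD⁵h_f/L)·ln[ε/(3.7D) + √(3.17ν²L/(gD³h_f))]
√(gD⁵h_f/L) = √(9.81·0.221⁵·9.29/309) = 0.01247
ε/(3.7D) = 2.20×10^-6; √(3.17ν²L/(gD³h_f)) = 3.11×10^-5
Q = -0.965·0.01247·ln(3.335×10^-5) = 0.1240 m³/s
Check: V = 3.23 m/s, Re = 7.24×10^5, f = 0.01243, h_f = 9.26 m ≈ 9.29 m ✓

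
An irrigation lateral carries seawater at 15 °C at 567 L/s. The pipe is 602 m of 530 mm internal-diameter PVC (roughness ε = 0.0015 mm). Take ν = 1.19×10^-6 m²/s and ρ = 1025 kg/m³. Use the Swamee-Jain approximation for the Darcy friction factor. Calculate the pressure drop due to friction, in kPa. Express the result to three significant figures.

Δp ≈ 43.9 kPa

V = 4Q/(πD²) = 4·0.567/(π·0.530²) = 2.570 m/s
Re = VD/ν = 2.570·0.530/1.19×10^-6 = 1.14×10^6 → turbulent
ε/D = 0.0015/530 = 2.83×10^-6
Swamee-Jain: f = 0.01143
h_f = f(L/D)V²/(2g) = 0.01143·(602/0.530)·2.570²/(2·9.81) = 4.369 m
Δp = ρg·h_f = 1025·9.81·4.369 = 43.93 kPa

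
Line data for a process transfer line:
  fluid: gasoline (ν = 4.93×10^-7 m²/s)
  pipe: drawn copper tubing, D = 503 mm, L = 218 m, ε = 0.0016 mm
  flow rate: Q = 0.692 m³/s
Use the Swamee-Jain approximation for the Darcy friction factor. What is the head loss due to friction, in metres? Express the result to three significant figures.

V = 4Q/(πD²) = 4·0.692/(π·0.503²) = 3.482 m/s
Re = VD/ν = 3.482·0.503/4.93×10^-7 = 3.55×10^6 → turbulent
ε/D = 0.0016/503 = 3.18×10^-6
Swamee-Jain: f = 0.009656
h_f = f(L/D)V²/(2g) = 0.009656·(218/0.503)·3.482²/(2·9.81) = 2.587 m

h_f ≈ 2.59 m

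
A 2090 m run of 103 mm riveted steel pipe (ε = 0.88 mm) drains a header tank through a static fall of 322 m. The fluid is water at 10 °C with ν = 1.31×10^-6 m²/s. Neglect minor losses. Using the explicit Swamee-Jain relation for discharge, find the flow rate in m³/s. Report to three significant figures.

Swamee-Jain (Type II): Q = -0.965·√(gD⁵h_f/L)·ln[ε/(3.7D) + √(3.17ν²L/(gD³h_f))]
√(gD⁵h_f/L) = √(9.81·0.103⁵·322/2090) = 0.004186
ε/(3.7D) = 0.00231; √(3.17ν²L/(gD³h_f)) = 5.74×10^-5
Q = -0.965·0.004186·ln(0.002366) = 0.02442 m³/s
Check: V = 2.93 m/s, Re = 2.30×10^5, f = 0.03640, h_f = 323 m ≈ 322 m ✓

Q ≈ 0.0244 m³/s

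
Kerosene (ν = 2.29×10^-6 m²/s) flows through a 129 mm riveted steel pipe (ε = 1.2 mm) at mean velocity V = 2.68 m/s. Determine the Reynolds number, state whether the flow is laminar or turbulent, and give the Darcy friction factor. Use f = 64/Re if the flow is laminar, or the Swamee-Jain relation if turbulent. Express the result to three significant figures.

Re ≈ 1.51×10^5; turbulent; f ≈ 0.0376

Re = VD/ν = 2.680·0.129/2.29×10^-6 = 1.51×10^5
Re > 4000 → turbulent; ε/D = 0.00930
Swamee-Jain: f = 0.03760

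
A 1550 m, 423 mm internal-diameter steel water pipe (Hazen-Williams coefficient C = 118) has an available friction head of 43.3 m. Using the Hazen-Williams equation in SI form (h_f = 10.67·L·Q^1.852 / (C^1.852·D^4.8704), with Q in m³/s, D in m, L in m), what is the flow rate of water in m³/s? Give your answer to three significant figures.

Q ≈ 0.496 m³/s

Rearranging: Q = [h_f·C^1.852·D^4.8704 / (10.67·L)]^(1/1.852)
Q = [43.3·118^1.852·0.423^4.8704 / (10.67·1550)]^0.540 = 0.4955 m³/s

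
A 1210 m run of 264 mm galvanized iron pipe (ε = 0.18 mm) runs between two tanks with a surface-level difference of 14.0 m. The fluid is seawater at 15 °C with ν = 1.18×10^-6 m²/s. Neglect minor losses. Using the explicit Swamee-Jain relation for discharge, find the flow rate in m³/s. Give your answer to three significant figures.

Swamee-Jain (Type II): Q = -0.965·√(gD⁵h_f/L)·ln[ε/(3.7D) + √(3.17ν²L/(gD³h_f))]
√(gD⁵h_f/L) = √(9.81·0.264⁵·14.0/1210) = 0.01206
ε/(3.7D) = 1.84×10^-4; √(3.17ν²L/(gD³h_f)) = 4.60×10^-5
Q = -0.965·0.01206·ln(2.302×10^-4) = 0.09752 m³/s
Check: V = 1.78 m/s, Re = 3.99×10^5, f = 0.01901, h_f = 14.1 m ≈ 14.0 m ✓

Q ≈ 0.0975 m³/s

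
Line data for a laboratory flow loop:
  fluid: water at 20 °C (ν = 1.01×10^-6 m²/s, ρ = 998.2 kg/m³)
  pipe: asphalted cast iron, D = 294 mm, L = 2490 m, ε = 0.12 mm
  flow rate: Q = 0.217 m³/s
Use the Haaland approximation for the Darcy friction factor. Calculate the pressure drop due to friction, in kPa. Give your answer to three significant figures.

Δp ≈ 714 kPa

V = 4Q/(πD²) = 4·0.217/(π·0.294²) = 3.197 m/s
Re = VD/ν = 3.197·0.294/1.01×10^-6 = 9.30×10^5 → turbulent
ε/D = 0.12/294 = 4.08×10^-4
Haaland: f = 0.01654
h_f = f(L/D)V²/(2g) = 0.01654·(2490/0.294)·3.197²/(2·9.81) = 72.96 m
Δp = ρg·h_f = 998.2·9.81·72.96 = 714.4 kPa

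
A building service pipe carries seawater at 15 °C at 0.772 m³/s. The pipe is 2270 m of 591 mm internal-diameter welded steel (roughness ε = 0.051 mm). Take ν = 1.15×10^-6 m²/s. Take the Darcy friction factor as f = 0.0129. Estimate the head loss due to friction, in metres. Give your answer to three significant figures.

h_f ≈ 20.0 m

V = 4Q/(πD²) = 4·0.772/(π·0.591²) = 2.814 m/s
h_f = f(L/D)V²/(2g) = 0.01290·(2270/0.591)·2.814²/(2·9.81) = 20.00 m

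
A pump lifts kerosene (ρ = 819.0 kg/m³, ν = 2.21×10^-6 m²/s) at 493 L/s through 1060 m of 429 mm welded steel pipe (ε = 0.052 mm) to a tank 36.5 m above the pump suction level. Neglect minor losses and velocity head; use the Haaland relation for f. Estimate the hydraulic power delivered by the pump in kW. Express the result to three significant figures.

V = 4Q/(πD²) = 3.411 m/s; Re = 6.62×10^5; ε/D = 1.21×10^-4; f = 0.01410
h_f = f(L/D)V²/2g = 20.65 m
Total head H = z + h_f = 36.5 + 20.65 = 57.15 m
P_hyd = ρgQH = 819.0·9.81·0.493·57.15 = 226.4 kW

P_hyd ≈ 226 kW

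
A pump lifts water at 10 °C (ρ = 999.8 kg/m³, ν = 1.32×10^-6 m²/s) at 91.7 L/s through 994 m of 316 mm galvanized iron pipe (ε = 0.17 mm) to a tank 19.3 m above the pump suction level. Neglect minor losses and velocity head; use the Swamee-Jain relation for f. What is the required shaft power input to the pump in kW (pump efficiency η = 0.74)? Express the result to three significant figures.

V = 4Q/(πD²) = 1.169 m/s; Re = 2.80×10^5; ε/D = 5.38×10^-4; f = 0.01863
h_f = f(L/D)V²/2g = 4.084 m
Total head H = z + h_f = 19.3 + 4.084 = 23.38 m
P_hyd = ρgQH = 999.8·9.81·0.0917·23.38 = 21.03 kW
P_shaft = P_hyd/η = 21.03/0.74 = 28.42 kW

P_shaft ≈ 28.4 kW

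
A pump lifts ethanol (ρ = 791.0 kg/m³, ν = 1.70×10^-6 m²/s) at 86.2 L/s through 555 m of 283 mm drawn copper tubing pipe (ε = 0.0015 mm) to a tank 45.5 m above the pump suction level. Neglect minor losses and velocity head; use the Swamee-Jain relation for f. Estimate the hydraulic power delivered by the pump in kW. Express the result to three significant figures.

V = 4Q/(πD²) = 1.370 m/s; Re = 2.28×10^5; ε/D = 5.30×10^-6; f = 0.01519
h_f = f(L/D)V²/2g = 2.852 m
Total head H = z + h_f = 45.5 + 2.852 = 48.35 m
P_hyd = ρgQH = 791.0·9.81·0.0862·48.35 = 32.34 kW

P_hyd ≈ 32.3 kW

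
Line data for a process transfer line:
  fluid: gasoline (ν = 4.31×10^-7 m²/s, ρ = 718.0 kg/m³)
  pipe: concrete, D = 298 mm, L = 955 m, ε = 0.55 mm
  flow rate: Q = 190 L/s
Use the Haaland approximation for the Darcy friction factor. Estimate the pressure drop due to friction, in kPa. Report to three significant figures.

V = 4Q/(πD²) = 4·0.190/(π·0.298²) = 2.724 m/s
Re = VD/ν = 2.724·0.298/4.31×10^-7 = 1.88×10^6 → turbulent
ε/D = 0.55/298 = 0.00185
Haaland: f = 0.02307
h_f = f(L/D)V²/(2g) = 0.02307·(955/0.298)·2.724²/(2·9.81) = 27.96 m
Δp = ρg·h_f = 718.0·9.81·27.96 = 196.9 kPa

Δp ≈ 197 kPa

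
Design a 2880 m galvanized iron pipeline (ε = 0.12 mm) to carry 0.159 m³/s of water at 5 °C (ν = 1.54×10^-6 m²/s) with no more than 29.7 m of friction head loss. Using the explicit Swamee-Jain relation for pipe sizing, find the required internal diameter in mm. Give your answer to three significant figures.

D ≈ 327 mm

Swamee-Jain (Type III): D = 0.66·[ε^1.25·(LQ²/(gh_f))^4.75 + ν·Q^9.4·(L/(gh_f))^5.2]^0.04
LQ²/(gh_f) = 0.2499; L/(gh_f) = 9.885
Term 1 = ε^1.25·(…)^4.75 = 1.73×10^-8; Term 2 = ν·Q^9.4·(…)^5.2 = 7.15×10^-9
D = 0.66·(1.73×10^-8 + 7.15×10^-9)^0.04 = 0.3274 m = 327 mm
Check: V = 1.89 m/s, Re = 4.02×10^5, f = 0.01712, h_f = 27.4 m ≈ 29.7 m ✓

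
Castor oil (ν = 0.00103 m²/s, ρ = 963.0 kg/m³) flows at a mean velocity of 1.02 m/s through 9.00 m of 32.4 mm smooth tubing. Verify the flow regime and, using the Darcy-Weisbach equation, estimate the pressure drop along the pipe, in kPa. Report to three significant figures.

Δp ≈ 278 kPa

Re = VD/ν = 1.02·0.03240/0.00103 = 32.1 → laminar (Re < 2300)
f = 64/Re = 1.995
h_f = f(L/D)V²/(2g) = 1.995·(9.00/0.03240)·1.02²/(2·9.81) = 29.38 m
Δp = ρg·h_f = 963.0·9.81·29.38 = 277.6 kPa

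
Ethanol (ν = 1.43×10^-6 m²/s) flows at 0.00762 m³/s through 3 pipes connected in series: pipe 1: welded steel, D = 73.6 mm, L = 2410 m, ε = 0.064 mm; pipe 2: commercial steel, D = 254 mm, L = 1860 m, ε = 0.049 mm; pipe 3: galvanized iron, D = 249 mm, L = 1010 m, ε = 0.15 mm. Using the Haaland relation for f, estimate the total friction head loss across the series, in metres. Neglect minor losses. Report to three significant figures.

H ≈ 116 m

Pipe 1: V = 1.791 m/s, Re = 9.22×10^4, ε/D = 8.70×10^-4, f = 0.02168, h_1 = f(L/D)V²/2g = 116.1 m
Pipe 2: V = 0.1504 m/s, Re = 2.67×10^4, ε/D = 1.93×10^-4, f = 0.02436, h_2 = f(L/D)V²/2g = 0.2057 m
Pipe 3: V = 0.1565 m/s, Re = 2.72×10^4, ε/D = 6.02×10^-4, f = 0.02518, h_3 = f(L/D)V²/2g = 0.1275 m
Series → Q common, losses add: H = Σh = 116.4 m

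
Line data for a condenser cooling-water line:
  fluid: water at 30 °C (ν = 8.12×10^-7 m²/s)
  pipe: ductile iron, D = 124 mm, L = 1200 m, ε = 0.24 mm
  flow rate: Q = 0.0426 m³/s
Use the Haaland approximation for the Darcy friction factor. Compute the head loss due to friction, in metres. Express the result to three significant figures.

h_f ≈ 145 m

V = 4Q/(πD²) = 4·0.0426/(π·0.124²) = 3.528 m/s
Re = VD/ν = 3.528·0.124/8.12×10^-7 = 5.39×10^5 → turbulent
ε/D = 0.24/124 = 0.00194
Haaland: f = 0.02357
h_f = f(L/D)V²/(2g) = 0.02357·(1200/0.124)·3.528²/(2·9.81) = 144.7 m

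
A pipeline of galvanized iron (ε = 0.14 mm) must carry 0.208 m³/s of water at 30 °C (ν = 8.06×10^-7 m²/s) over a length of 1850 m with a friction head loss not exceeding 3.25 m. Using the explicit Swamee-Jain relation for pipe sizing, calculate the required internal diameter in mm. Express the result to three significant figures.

Swamee-Jain (Type III): D = 0.66·[ε^1.25·(LQ²/(gh_f))^4.75 + ν·Q^9.4·(L/(gh_f))^5.2]^0.04
LQ²/(gh_f) = 2.510; L/(gh_f) = 58.03
Term 1 = ε^1.25·(…)^4.75 = 0.00121; Term 2 = ν·Q^9.4·(…)^5.2 = 4.64×10^-4
D = 0.66·(0.00121 + 4.64×10^-4)^0.04 = 0.5110 m = 511 mm
Check: V = 1.01 m/s, Re = 6.43×10^5, f = 0.01589, h_f = 3.01 m ≈ 3.25 m ✓

D ≈ 511 mm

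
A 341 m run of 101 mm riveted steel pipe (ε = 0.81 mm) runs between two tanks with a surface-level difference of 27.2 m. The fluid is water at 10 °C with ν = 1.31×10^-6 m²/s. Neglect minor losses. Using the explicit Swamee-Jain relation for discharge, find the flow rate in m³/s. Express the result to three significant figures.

Swamee-Jain (Type II): Q = -0.965·√(gD⁵h_f/L)·ln[ε/(3.7D) + √(3.17ν²L/(gD³h_f))]
√(gD⁵h_f/L) = √(9.81·0.101⁵·27.2/341) = 0.002868
ε/(3.7D) = 0.00217; √(3.17ν²L/(gD³h_f)) = 8.21×10^-5
Q = -0.965·0.002868·ln(0.002250) = 0.01687 m³/s
Check: V = 2.11 m/s, Re = 1.62×10^5, f = 0.03584, h_f = 27.4 m ≈ 27.2 m ✓

Q ≈ 0.0169 m³/s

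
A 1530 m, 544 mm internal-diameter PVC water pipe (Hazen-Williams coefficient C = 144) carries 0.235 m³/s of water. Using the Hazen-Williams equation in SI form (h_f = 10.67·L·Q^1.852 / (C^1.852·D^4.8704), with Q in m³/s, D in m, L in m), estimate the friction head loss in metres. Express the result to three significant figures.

h_f ≈ 2.18 m

h_f = 10.67·1530·0.235^1.852 / (144^1.852·0.544^4.8704) = 2.180 m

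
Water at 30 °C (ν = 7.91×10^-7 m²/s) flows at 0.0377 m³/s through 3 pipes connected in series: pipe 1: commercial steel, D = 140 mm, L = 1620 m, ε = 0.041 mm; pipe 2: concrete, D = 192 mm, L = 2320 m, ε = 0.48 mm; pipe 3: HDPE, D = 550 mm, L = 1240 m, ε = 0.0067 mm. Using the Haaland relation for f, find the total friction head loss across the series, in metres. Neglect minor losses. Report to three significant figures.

H ≈ 84.0 m

Pipe 1: V = 2.449 m/s, Re = 4.33×10^5, ε/D = 2.93×10^-4, f = 0.01626, h_1 = f(L/D)V²/2g = 57.50 m
Pipe 2: V = 1.302 m/s, Re = 3.16×10^5, ε/D = 0.00250, f = 0.02536, h_2 = f(L/D)V²/2g = 26.48 m
Pipe 3: V = 0.1587 m/s, Re = 1.10×10^5, ε/D = 1.22×10^-5, f = 0.01751, h_3 = f(L/D)V²/2g = 0.05067 m
Series → Q common, losses add: H = Σh = 84.03 m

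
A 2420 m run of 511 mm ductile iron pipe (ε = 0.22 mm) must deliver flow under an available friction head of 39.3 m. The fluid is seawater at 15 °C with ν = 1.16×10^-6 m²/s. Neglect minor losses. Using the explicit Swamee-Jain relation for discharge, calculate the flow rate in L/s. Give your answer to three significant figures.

Q ≈ 643 L/s

Swamee-Jain (Type II): Q = -0.965·√(gD⁵h_f/L)·ln[ε/(3.7D) + √(3.17ν²L/(gD³h_f))]
√(gD⁵h_f/L) = √(9.81·0.511⁵·39.3/2420) = 0.07450
ε/(3.7D) = 1.16×10^-4; √(3.17ν²L/(gD³h_f)) = 1.42×10^-5
Q = -0.965·0.07450·ln(1.305×10^-4) = 0.6430 m³/s
Check: V = 3.14 m/s, Re = 1.38×10^6, f = 0.01665, h_f = 39.5 m ≈ 39.3 m ✓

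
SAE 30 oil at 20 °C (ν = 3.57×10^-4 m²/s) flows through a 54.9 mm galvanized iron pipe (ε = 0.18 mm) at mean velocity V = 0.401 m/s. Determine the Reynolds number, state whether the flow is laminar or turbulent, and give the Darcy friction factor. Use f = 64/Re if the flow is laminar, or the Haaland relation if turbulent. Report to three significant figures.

Re ≈ 61.7; laminar; f = 64/Re ≈ 1.04

Re = VD/ν = 0.4010·0.0549/3.57×10^-4 = 61.7
Re < 2300 → laminar → f = 64/Re = 1.038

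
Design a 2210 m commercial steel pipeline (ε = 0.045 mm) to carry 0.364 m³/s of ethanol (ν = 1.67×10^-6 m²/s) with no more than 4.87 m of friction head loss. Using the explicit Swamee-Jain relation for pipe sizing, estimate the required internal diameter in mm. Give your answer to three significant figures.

Swamee-Jain (Type III): D = 0.66·[ε^1.25·(LQ²/(gh_f))^4.75 + ν·Q^9.4·(L/(gh_f))^5.2]^0.04
LQ²/(gh_f) = 6.129; L/(gh_f) = 46.26
Term 1 = ε^1.25·(…)^4.75 = 0.0203; Term 2 = ν·Q^9.4·(…)^5.2 = 0.0570
D = 0.66·(0.0203 + 0.0570)^0.04 = 0.5958 m = 596 mm
Check: V = 1.31 m/s, Re = 4.66×10^5, f = 0.01430, h_f = 4.61 m ≈ 4.87 m ✓

D ≈ 596 mm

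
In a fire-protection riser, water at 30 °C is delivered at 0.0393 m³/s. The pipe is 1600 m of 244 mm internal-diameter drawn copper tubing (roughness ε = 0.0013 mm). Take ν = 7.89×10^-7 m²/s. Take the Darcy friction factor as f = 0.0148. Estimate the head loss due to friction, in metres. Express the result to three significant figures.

V = 4Q/(πD²) = 4·0.0393/(π·0.244²) = 0.8405 m/s
h_f = f(L/D)V²/(2g) = 0.01480·(1600/0.244)·0.8405²/(2·9.81) = 3.494 m

h_f ≈ 3.49 m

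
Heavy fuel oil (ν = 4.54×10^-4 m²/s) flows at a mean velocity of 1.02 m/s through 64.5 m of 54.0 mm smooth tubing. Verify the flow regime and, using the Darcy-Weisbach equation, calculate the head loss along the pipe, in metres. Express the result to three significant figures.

h_f ≈ 33.4 m

Re = VD/ν = 1.02·0.05400/4.54×10^-4 = 121 → laminar (Re < 2300)
f = 64/Re = 0.5275
h_f = f(L/D)V²/(2g) = 0.5275·(64.5/0.05400)·1.02²/(2·9.81) = 33.41 m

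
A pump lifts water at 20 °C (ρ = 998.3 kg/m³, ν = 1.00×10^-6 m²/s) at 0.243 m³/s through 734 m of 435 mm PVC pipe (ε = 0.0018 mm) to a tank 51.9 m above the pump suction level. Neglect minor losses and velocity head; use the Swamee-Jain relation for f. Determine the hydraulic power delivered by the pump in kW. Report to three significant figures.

V = 4Q/(πD²) = 1.635 m/s; Re = 7.11×10^5; ε/D = 4.14×10^-6; f = 0.01239
h_f = f(L/D)V²/2g = 2.848 m
Total head H = z + h_f = 51.9 + 2.848 = 54.75 m
P_hyd = ρgQH = 998.3·9.81·0.243·54.75 = 130.3 kW

P_hyd ≈ 130 kW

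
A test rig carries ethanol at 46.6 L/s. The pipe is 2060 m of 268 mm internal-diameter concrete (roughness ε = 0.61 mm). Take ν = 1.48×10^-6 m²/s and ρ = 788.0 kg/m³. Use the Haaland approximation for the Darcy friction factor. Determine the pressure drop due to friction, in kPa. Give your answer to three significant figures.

Δp ≈ 52.2 kPa

V = 4Q/(πD²) = 4·0.0466/(π·0.268²) = 0.8261 m/s
Re = VD/ν = 0.8261·0.268/1.48×10^-6 = 1.50×10^5 → turbulent
ε/D = 0.61/268 = 0.00228
Haaland: f = 0.02525
h_f = f(L/D)V²/(2g) = 0.02525·(2060/0.268)·0.8261²/(2·9.81) = 6.750 m
Δp = ρg·h_f = 788.0·9.81·6.750 = 52.18 kPa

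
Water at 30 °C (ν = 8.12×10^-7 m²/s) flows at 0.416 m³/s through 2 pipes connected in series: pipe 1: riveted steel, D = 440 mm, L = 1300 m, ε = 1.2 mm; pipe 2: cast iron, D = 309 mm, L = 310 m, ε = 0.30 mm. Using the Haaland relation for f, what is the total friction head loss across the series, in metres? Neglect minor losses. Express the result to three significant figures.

Pipe 1: V = 2.736 m/s, Re = 1.48×10^6, ε/D = 0.00273, f = 0.02562, h_1 = f(L/D)V²/2g = 28.88 m
Pipe 2: V = 5.547 m/s, Re = 2.11×10^6, ε/D = 9.71×10^-4, f = 0.01966, h_2 = f(L/D)V²/2g = 30.94 m
Series → Q common, losses add: H = Σh = 59.82 m

H ≈ 59.8 m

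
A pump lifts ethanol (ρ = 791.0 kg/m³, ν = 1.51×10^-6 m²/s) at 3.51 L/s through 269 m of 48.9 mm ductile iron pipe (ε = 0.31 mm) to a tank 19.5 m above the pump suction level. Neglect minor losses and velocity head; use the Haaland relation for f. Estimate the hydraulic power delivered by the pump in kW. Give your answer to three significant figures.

V = 4Q/(πD²) = 1.869 m/s; Re = 6.05×10^4; ε/D = 0.00634; f = 0.03394
h_f = f(L/D)V²/2g = 33.24 m
Total head H = z + h_f = 19.5 + 33.24 = 52.74 m
P_hyd = ρgQH = 791.0·9.81·0.00351·52.74 = 1.436 kW

P_hyd ≈ 1.44 kW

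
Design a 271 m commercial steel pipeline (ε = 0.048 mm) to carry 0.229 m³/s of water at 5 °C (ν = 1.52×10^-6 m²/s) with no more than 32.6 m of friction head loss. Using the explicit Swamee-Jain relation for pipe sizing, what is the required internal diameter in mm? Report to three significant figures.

D ≈ 225 mm

Swamee-Jain (Type III): D = 0.66·[ε^1.25·(LQ²/(gh_f))^4.75 + ν·Q^9.4·(L/(gh_f))^5.2]^0.04
LQ²/(gh_f) = 0.04444; L/(gh_f) = 0.8474
Term 1 = ε^1.25·(…)^4.75 = 1.51×10^-12; Term 2 = ν·Q^9.4·(…)^5.2 = 6.17×10^-13
D = 0.66·(1.51×10^-12 + 6.17×10^-13)^0.04 = 0.2252 m = 225 mm
Check: V = 5.75 m/s, Re = 8.52×10^5, f = 0.01505, h_f = 30.5 m ≈ 32.6 m ✓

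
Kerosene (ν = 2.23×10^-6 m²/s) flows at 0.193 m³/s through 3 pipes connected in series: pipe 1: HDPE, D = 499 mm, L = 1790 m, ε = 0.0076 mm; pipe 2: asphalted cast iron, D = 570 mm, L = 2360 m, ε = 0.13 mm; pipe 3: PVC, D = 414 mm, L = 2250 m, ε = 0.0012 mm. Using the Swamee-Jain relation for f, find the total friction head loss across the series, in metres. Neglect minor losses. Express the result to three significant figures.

H ≈ 13.2 m

Pipe 1: V = 0.9869 m/s, Re = 2.21×10^5, ε/D = 1.52×10^-5, f = 0.01538, h_1 = f(L/D)V²/2g = 2.740 m
Pipe 2: V = 0.7563 m/s, Re = 1.93×10^5, ε/D = 2.28×10^-4, f = 0.01740, h_2 = f(L/D)V²/2g = 2.100 m
Pipe 3: V = 1.434 m/s, Re = 2.66×10^5, ε/D = 2.90×10^-6, f = 0.01473, h_3 = f(L/D)V²/2g = 8.389 m
Series → Q common, losses add: H = Σh = 13.23 m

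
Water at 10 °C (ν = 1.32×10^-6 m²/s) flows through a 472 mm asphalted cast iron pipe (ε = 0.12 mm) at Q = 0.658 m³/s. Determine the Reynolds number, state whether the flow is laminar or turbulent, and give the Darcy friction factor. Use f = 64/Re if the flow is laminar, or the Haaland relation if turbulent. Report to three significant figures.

Re ≈ 1.34×10^6; turbulent; f ≈ 0.0150

V = 4Q/(πD²) = 3.761 m/s
Re = VD/ν = 3.761·0.472/1.32×10^-6 = 1.34×10^6
Re > 4000 → turbulent; ε/D = 2.54×10^-4
Haaland: f = 0.01500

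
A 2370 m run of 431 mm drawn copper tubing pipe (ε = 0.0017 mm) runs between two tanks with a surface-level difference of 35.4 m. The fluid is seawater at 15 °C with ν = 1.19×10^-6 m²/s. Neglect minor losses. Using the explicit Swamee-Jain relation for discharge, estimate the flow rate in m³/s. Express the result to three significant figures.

Q ≈ 0.486 m³/s

Swamee-Jain (Type II): Q = -0.965·√(gD⁵h_f/L)·ln[ε/(3.7D) + √(3.17ν²L/(gD³h_f))]
√(gD⁵h_f/L) = √(9.81·0.431⁵·35.4/2370) = 0.04668
ε/(3.7D) = 1.07×10^-6; √(3.17ν²L/(gD³h_f)) = 1.96×10^-5
Q = -0.965·0.04668·ln(2.063×10^-5) = 0.4860 m³/s
Check: V = 3.33 m/s, Re = 1.21×10^6, f = 0.01136, h_f = 35.3 m ≈ 35.4 m ✓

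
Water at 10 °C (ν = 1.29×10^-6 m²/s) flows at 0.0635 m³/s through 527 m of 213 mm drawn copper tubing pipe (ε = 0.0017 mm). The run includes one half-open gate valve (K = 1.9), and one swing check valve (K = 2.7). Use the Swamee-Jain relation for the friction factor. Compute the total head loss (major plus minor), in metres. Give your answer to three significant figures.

V = 4Q/(πD²) = 1.782 m/s; V²/2g = 0.1619 m
Re = 2.94×10^5, ε/D = 7.98×10^-6 → f = 0.01452 (Swamee-Jain)
Major: h_f = f(L/D)·V²/2g = 0.01452·2474·0.1619 = 5.815 m
Minor: ΣK = 4.60; h_m = ΣK·V²/2g = 0.7446 m
Total H_L = 5.815 + 0.7446 = 6.559 m

H_L ≈ 6.56 m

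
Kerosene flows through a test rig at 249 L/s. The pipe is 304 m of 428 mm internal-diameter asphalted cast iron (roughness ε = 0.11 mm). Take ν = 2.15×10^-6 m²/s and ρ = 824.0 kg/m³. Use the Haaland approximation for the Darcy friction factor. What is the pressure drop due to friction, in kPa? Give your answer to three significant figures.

Δp ≈ 14.3 kPa

V = 4Q/(πD²) = 4·0.249/(π·0.428²) = 1.731 m/s
Re = VD/ν = 1.731·0.428/2.15×10^-6 = 3.45×10^5 → turbulent
ε/D = 0.11/428 = 2.57×10^-4
Haaland: f = 0.01628
h_f = f(L/D)V²/(2g) = 0.01628·(304/0.428)·1.731²/(2·9.81) = 1.765 m
Δp = ρg·h_f = 824.0·9.81·1.765 = 14.27 kPa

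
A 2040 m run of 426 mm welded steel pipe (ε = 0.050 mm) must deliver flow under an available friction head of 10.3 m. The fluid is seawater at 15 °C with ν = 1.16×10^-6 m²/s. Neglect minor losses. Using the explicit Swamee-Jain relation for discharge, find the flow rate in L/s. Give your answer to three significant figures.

Swamee-Jain (Type II): Q = -0.965·√(gD⁵h_f/L)·ln[ε/(3.7D) + √(3.17ν²L/(gD³h_f))]
√(gD⁵h_f/L) = √(9.81·0.426⁵·10.3/2040) = 0.02636
ε/(3.7D) = 3.17×10^-5; √(3.17ν²L/(gD³h_f)) = 3.34×10^-5
Q = -0.965·0.02636·ln(6.510×10^-5) = 0.2452 m³/s
Check: V = 1.72 m/s, Re = 6.32×10^5, f = 0.01432, h_f = 10.3 m ≈ 10.3 m ✓

Q ≈ 245 L/s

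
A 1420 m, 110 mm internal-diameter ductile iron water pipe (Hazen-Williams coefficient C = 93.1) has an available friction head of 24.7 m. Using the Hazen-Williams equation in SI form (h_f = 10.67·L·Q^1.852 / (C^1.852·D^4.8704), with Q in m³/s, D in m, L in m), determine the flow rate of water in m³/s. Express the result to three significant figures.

Q ≈ 0.00876 m³/s

Rearranging: Q = [h_f·C^1.852·D^4.8704 / (10.67·L)]^(1/1.852)
Q = [24.7·93.1^1.852·0.110^4.8704 / (10.67·1420)]^0.540 = 0.008765 m³/s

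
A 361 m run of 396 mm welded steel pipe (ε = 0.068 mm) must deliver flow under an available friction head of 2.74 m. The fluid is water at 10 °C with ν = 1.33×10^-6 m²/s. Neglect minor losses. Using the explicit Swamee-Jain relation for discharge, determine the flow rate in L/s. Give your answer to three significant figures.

Q ≈ 245 L/s

Swamee-Jain (Type II): Q = -0.965·√(gD⁵h_f/L)·ln[ε/(3.7D) + √(3.17ν²L/(gD³h_f))]
√(gD⁵h_f/L) = √(9.81·0.396⁵·2.74/361) = 0.02693
ε/(3.7D) = 4.64×10^-5; √(3.17ν²L/(gD³h_f)) = 3.48×10^-5
Q = -0.965·0.02693·ln(8.123×10^-5) = 0.2447 m³/s
Check: V = 1.99 m/s, Re = 5.92×10^5, f = 0.01501, h_f = 2.75 m ≈ 2.74 m ✓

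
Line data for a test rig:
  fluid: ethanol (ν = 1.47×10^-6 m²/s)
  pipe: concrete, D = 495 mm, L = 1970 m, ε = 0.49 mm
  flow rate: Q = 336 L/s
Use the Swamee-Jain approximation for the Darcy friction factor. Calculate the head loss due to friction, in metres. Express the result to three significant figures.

h_f ≈ 12.5 m

V = 4Q/(πD²) = 4·0.336/(π·0.495²) = 1.746 m/s
Re = VD/ν = 1.746·0.495/1.47×10^-6 = 5.88×10^5 → turbulent
ε/D = 0.49/495 = 9.90×10^-4
Swamee-Jain: f = 0.02022
h_f = f(L/D)V²/(2g) = 0.02022·(1970/0.495)·1.746²/(2·9.81) = 12.50 m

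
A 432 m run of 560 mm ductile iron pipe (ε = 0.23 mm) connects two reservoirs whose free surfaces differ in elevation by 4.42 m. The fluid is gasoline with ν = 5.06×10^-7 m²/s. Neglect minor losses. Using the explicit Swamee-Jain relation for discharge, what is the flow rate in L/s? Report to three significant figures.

Swamee-Jain (Type II): Q = -0.965·√(gD⁵h_f/L)·ln[ε/(3.7D) + √(3.17ν²L/(gD³h_f))]
√(gD⁵h_f/L) = √(9.81·0.560⁵·4.42/432) = 0.07435
ε/(3.7D) = 1.11×10^-4; √(3.17ν²L/(gD³h_f)) = 6.79×10^-6
Q = -0.965·0.07435·ln(1.178×10^-4) = 0.6491 m³/s
Check: V = 2.64 m/s, Re = 2.92×10^6, f = 0.01625, h_f = 4.44 m ≈ 4.42 m ✓

Q ≈ 649 L/s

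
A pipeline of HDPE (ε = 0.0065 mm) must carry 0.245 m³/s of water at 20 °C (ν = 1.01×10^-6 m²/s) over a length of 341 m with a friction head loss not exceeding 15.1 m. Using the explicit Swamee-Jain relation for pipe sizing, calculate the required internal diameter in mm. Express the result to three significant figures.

D ≈ 268 mm

Swamee-Jain (Type III): D = 0.66·[ε^1.25·(LQ²/(gh_f))^4.75 + ν·Q^9.4·(L/(gh_f))^5.2]^0.04
LQ²/(gh_f) = 0.1382; L/(gh_f) = 2.302
Term 1 = ε^1.25·(…)^4.75 = 2.71×10^-11; Term 2 = ν·Q^9.4·(…)^5.2 = 1.40×10^-10
D = 0.66·(2.71×10^-11 + 1.40×10^-10)^0.04 = 0.2682 m = 268 mm
Check: V = 4.34 m/s, Re = 1.15×10^6, f = 0.01195, h_f = 14.6 m ≈ 15.1 m ✓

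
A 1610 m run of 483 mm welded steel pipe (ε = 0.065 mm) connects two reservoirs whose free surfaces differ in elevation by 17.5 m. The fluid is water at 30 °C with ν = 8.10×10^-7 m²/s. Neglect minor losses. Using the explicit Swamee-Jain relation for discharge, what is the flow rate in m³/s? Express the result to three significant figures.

Swamee-Jain (Type II): Q = -0.965·√(gD⁵h_f/L)·ln[ε/(3.7D) + √(3.17ν²L/(gD³h_f))]
√(gD⁵h_f/L) = √(9.81·0.483⁵·17.5/1610) = 0.05294
ε/(3.7D) = 3.64×10^-5; √(3.17ν²L/(gD³h_f)) = 1.32×10^-5
Q = -0.965·0.05294·ln(4.953×10^-5) = 0.5065 m³/s
Check: V = 2.76 m/s, Re = 1.65×10^6, f = 0.01357, h_f = 17.6 m ≈ 17.5 m ✓

Q ≈ 0.506 m³/s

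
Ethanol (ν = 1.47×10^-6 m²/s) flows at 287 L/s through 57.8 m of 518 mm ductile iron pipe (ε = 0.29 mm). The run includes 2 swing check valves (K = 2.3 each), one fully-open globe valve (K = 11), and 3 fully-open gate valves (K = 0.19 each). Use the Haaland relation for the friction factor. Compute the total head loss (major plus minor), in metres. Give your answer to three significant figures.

H_L ≈ 1.72 m

V = 4Q/(πD²) = 1.362 m/s; V²/2g = 0.09453 m
Re = 4.80×10^5, ε/D = 5.60×10^-4 → f = 0.01798 (Haaland)
Major: h_f = f(L/D)·V²/2g = 0.01798·111.6·0.09453 = 0.1896 m
Minor: ΣK = 16.2; h_m = ΣK·V²/2g = 1.529 m
Total H_L = 0.1896 + 1.529 = 1.718 m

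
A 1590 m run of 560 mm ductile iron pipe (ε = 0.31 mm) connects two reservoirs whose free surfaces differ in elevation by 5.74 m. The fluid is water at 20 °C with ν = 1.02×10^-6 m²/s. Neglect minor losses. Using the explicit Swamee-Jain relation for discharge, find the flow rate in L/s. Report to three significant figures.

Q ≈ 369 L/s

Swamee-Jain (Type II): Q = -0.965·√(gD⁵h_f/L)·ln[ε/(3.7D) + √(3.17ν²L/(gD³h_f))]
√(gD⁵h_f/L) = √(9.81·0.560⁵·5.74/1590) = 0.04416
ε/(3.7D) = 1.50×10^-4; √(3.17ν²L/(gD³h_f)) = 2.30×10^-5
Q = -0.965·0.04416·ln(1.726×10^-4) = 0.3693 m³/s
Check: V = 1.50 m/s, Re = 8.23×10^5, f = 0.01775, h_f = 5.77 m ≈ 5.74 m ✓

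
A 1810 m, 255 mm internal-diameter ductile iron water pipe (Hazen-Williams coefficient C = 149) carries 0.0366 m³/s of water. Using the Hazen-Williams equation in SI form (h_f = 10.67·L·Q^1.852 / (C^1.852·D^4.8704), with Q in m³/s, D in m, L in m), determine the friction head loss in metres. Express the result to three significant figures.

h_f = 10.67·1810·0.0366^1.852 / (149^1.852·0.255^4.8704) = 3.098 m

h_f ≈ 3.10 m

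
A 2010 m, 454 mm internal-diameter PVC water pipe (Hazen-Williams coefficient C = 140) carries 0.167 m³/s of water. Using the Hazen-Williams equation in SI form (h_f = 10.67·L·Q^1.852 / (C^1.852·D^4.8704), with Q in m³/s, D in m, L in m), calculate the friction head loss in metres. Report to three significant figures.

h_f = 10.67·2010·0.167^1.852 / (140^1.852·0.454^4.8704) = 3.868 m

h_f ≈ 3.87 m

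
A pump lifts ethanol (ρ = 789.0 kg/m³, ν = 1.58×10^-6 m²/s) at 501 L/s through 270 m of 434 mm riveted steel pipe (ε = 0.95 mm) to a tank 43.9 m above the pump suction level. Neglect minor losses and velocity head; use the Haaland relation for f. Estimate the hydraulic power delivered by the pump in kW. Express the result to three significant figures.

P_hyd ≈ 204 kW

V = 4Q/(πD²) = 3.387 m/s; Re = 9.30×10^5; ε/D = 0.00219; f = 0.02420
h_f = f(L/D)V²/2g = 8.803 m
Total head H = z + h_f = 43.9 + 8.803 = 52.70 m
P_hyd = ρgQH = 789.0·9.81·0.501·52.70 = 204.4 kW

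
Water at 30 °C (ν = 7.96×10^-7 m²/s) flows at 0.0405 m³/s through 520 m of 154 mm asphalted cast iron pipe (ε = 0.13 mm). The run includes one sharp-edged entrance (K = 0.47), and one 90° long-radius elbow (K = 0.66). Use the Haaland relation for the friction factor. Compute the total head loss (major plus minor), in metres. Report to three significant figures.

V = 4Q/(πD²) = 2.174 m/s; V²/2g = 0.2410 m
Re = 4.21×10^5, ε/D = 8.44×10^-4 → f = 0.01958 (Haaland)
Major: h_f = f(L/D)·V²/2g = 0.01958·3377·0.2410 = 15.93 m
Minor: ΣK = 1.13; h_m = ΣK·V²/2g = 0.2723 m
Total H_L = 15.93 + 0.2723 = 16.20 m

H_L ≈ 16.2 m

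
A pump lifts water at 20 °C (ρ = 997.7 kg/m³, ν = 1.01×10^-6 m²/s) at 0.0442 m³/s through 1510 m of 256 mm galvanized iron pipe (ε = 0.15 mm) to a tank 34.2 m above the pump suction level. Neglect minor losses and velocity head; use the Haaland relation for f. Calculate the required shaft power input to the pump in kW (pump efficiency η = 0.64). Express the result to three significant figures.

P_shaft ≈ 26.0 kW

V = 4Q/(πD²) = 0.8587 m/s; Re = 2.18×10^5; ε/D = 5.86×10^-4; f = 0.01895
h_f = f(L/D)V²/2g = 4.202 m
Total head H = z + h_f = 34.2 + 4.202 = 38.40 m
P_hyd = ρgQH = 997.7·9.81·0.0442·38.40 = 16.61 kW
P_shaft = P_hyd/η = 16.61/0.64 = 25.96 kW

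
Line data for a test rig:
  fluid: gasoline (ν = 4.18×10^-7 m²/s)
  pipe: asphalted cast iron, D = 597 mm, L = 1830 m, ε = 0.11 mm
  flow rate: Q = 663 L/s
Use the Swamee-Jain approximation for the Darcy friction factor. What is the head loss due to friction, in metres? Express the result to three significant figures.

V = 4Q/(πD²) = 4·0.663/(π·0.597²) = 2.369 m/s
Re = VD/ν = 2.369·0.597/4.18×10^-7 = 3.38×10^6 → turbulent
ε/D = 0.11/597 = 1.84×10^-4
Swamee-Jain: f = 0.01390
h_f = f(L/D)V²/(2g) = 0.01390·(1830/0.597)·2.369²/(2·9.81) = 12.18 m

h_f ≈ 12.2 m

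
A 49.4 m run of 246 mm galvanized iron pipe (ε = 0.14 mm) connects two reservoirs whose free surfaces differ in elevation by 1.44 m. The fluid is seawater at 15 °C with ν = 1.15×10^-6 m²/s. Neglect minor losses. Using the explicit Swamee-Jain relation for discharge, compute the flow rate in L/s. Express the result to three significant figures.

Q ≈ 133 L/s

Swamee-Jain (Type II): Q = -0.965·√(gD⁵h_f/L)·ln[ε/(3.7D) + √(3.17ν²L/(gD³h_f))]
√(gD⁵h_f/L) = √(9.81·0.246⁵·1.44/49.4) = 0.01605
ε/(3.7D) = 1.54×10^-4; √(3.17ν²L/(gD³h_f)) = 3.14×10^-5
Q = -0.965·0.01605·ln(1.852×10^-4) = 0.1331 m³/s
Check: V = 2.80 m/s, Re = 5.99×10^5, f = 0.01805, h_f = 1.45 m ≈ 1.44 m ✓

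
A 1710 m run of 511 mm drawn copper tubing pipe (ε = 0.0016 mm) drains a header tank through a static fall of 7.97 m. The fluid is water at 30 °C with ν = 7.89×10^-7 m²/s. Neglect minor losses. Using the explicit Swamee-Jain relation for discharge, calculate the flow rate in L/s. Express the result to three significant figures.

Q ≈ 419 L/s

Swamee-Jain (Type II): Q = -0.965·√(gD⁵h_f/L)·ln[ε/(3.7D) + √(3.17ν²L/(gD³h_f))]
√(gD⁵h_f/L) = √(9.81·0.511⁵·7.97/1710) = 0.03991
ε/(3.7D) = 8.46×10^-7; √(3.17ν²L/(gD³h_f)) = 1.80×10^-5
Q = -0.965·0.03991·ln(1.883×10^-5) = 0.4191 m³/s
Check: V = 2.04 m/s, Re = 1.32×10^6, f = 0.01117, h_f = 7.96 m ≈ 7.97 m ✓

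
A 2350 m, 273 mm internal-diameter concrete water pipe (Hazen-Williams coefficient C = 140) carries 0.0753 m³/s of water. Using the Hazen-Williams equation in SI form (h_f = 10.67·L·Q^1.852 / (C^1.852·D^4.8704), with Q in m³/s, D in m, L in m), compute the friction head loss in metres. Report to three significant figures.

h_f ≈ 12.3 m

h_f = 10.67·2350·0.0753^1.852 / (140^1.852·0.273^4.8704) = 12.32 m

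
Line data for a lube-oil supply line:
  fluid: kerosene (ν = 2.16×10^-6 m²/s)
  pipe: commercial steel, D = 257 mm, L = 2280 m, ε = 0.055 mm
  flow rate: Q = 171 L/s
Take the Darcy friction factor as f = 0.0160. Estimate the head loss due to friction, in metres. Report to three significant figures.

V = 4Q/(πD²) = 4·0.171/(π·0.257²) = 3.296 m/s
h_f = f(L/D)V²/(2g) = 0.01600·(2280/0.257)·3.296²/(2·9.81) = 78.61 m

h_f ≈ 78.6 m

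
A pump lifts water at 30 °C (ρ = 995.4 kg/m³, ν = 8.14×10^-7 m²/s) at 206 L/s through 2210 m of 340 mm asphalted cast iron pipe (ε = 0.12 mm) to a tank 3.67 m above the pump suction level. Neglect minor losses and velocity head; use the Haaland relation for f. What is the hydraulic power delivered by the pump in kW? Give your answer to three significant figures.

V = 4Q/(πD²) = 2.269 m/s; Re = 9.48×10^5; ε/D = 3.53×10^-4; f = 0.01609
h_f = f(L/D)V²/2g = 27.44 m
Total head H = z + h_f = 3.67 + 27.44 = 31.11 m
P_hyd = ρgQH = 995.4·9.81·0.206·31.11 = 62.59 kW

P_hyd ≈ 62.6 kW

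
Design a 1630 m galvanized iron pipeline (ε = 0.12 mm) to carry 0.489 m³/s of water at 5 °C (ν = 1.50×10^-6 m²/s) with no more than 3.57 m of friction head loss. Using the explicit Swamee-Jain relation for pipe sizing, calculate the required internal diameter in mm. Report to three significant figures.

Swamee-Jain (Type III): D = 0.66·[ε^1.25·(LQ²/(gh_f))^4.75 + ν·Q^9.4·(L/(gh_f))^5.2]^0.04
LQ²/(gh_f) = 11.13; L/(gh_f) = 46.54
Term 1 = ε^1.25·(…)^4.75 = 1.17; Term 2 = ν·Q^9.4·(…)^5.2 = 0.848
D = 0.66·(1.17 + 0.848)^0.04 = 0.6789 m = 679 mm
Check: V = 1.35 m/s, Re = 6.11×10^5, f = 0.01503, h_f = 3.36 m ≈ 3.57 m ✓

D ≈ 679 mm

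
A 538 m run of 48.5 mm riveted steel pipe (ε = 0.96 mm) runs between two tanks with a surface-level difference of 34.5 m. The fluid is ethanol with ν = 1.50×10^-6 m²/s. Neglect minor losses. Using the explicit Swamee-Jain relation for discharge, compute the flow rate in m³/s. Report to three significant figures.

Q ≈ 0.00205 m³/s

Swamee-Jain (Type II): Q = -0.965·√(gD⁵h_f/L)·ln[ε/(3.7D) + √(3.17ν²L/(gD³h_f))]
√(gD⁵h_f/L) = √(9.81·0.0485⁵·34.5/538) = 4.109×10^-4
ε/(3.7D) = 0.00535; √(3.17ν²L/(gD³h_f)) = 3.15×10^-4
Q = -0.965·4.109×10^-4·ln(0.005665) = 0.002051 m³/s
Check: V = 1.11 m/s, Re = 3.59×10^4, f = 0.05000, h_f = 34.8 m ≈ 34.5 m ✓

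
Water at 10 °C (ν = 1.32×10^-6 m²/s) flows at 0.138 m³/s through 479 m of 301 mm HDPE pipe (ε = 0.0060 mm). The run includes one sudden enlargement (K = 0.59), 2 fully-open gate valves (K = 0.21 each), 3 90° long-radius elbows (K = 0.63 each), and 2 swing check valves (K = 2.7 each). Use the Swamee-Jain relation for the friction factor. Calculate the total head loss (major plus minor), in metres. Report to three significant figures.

H_L ≈ 5.76 m

V = 4Q/(πD²) = 1.939 m/s; V²/2g = 0.1917 m
Re = 4.42×10^5, ε/D = 1.99×10^-5 → f = 0.01368 (Swamee-Jain)
Major: h_f = f(L/D)·V²/2g = 0.01368·1591·0.1917 = 4.172 m
Minor: ΣK = 8.30; h_m = ΣK·V²/2g = 1.591 m
Total H_L = 4.172 + 1.591 = 5.763 m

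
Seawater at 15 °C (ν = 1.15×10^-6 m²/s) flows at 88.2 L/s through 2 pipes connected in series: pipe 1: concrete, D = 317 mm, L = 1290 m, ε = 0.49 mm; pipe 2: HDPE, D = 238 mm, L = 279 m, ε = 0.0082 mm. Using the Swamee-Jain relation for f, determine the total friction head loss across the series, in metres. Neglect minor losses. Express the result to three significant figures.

Pipe 1: V = 1.118 m/s, Re = 3.08×10^5, ε/D = 0.00155, f = 0.02274, h_1 = f(L/D)V²/2g = 5.891 m
Pipe 2: V = 1.983 m/s, Re = 4.10×10^5, ε/D = 3.45×10^-5, f = 0.01404, h_2 = f(L/D)V²/2g = 3.297 m
Series → Q common, losses add: H = Σh = 9.188 m

H ≈ 9.19 m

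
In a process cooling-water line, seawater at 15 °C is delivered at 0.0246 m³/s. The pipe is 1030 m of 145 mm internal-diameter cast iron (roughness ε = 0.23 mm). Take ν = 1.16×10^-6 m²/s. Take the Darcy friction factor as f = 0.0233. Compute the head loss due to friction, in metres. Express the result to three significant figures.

V = 4Q/(πD²) = 4·0.0246/(π·0.145²) = 1.490 m/s
h_f = f(L/D)V²/(2g) = 0.02330·(1030/0.145)·1.490²/(2·9.81) = 18.72 m

h_f ≈ 18.7 m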